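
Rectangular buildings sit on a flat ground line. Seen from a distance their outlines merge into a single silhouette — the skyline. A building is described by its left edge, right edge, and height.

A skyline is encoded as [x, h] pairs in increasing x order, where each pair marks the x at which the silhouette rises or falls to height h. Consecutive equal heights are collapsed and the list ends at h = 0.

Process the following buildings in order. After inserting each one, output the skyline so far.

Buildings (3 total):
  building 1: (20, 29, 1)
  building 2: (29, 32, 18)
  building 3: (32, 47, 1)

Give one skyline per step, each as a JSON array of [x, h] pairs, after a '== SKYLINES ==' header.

== SKYLINES ==
[[20,1],[29,0]]
[[20,1],[29,18],[32,0]]
[[20,1],[29,18],[32,1],[47,0]]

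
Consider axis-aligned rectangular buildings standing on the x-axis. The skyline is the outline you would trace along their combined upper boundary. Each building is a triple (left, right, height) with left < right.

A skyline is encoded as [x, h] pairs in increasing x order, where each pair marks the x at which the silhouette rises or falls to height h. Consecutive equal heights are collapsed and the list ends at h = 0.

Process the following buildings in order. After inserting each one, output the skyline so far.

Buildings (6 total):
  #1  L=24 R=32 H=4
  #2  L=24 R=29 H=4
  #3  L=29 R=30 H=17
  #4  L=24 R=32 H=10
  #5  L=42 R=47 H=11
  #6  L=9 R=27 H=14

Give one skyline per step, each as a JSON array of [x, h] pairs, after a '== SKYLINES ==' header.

== SKYLINES ==
[[24,4],[32,0]]
[[24,4],[32,0]]
[[24,4],[29,17],[30,4],[32,0]]
[[24,10],[29,17],[30,10],[32,0]]
[[24,10],[29,17],[30,10],[32,0],[42,11],[47,0]]
[[9,14],[27,10],[29,17],[30,10],[32,0],[42,11],[47,0]]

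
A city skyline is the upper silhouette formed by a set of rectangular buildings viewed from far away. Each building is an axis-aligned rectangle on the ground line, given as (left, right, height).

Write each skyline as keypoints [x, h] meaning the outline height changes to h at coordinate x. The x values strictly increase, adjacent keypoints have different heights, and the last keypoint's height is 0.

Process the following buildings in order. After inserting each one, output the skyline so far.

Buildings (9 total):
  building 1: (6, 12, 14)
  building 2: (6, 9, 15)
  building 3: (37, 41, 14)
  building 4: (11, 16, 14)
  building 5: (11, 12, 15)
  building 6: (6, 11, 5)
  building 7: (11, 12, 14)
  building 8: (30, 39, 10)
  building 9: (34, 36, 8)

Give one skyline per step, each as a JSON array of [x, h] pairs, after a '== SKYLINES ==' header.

== SKYLINES ==
[[6,14],[12,0]]
[[6,15],[9,14],[12,0]]
[[6,15],[9,14],[12,0],[37,14],[41,0]]
[[6,15],[9,14],[16,0],[37,14],[41,0]]
[[6,15],[9,14],[11,15],[12,14],[16,0],[37,14],[41,0]]
[[6,15],[9,14],[11,15],[12,14],[16,0],[37,14],[41,0]]
[[6,15],[9,14],[11,15],[12,14],[16,0],[37,14],[41,0]]
[[6,15],[9,14],[11,15],[12,14],[16,0],[30,10],[37,14],[41,0]]
[[6,15],[9,14],[11,15],[12,14],[16,0],[30,10],[37,14],[41,0]]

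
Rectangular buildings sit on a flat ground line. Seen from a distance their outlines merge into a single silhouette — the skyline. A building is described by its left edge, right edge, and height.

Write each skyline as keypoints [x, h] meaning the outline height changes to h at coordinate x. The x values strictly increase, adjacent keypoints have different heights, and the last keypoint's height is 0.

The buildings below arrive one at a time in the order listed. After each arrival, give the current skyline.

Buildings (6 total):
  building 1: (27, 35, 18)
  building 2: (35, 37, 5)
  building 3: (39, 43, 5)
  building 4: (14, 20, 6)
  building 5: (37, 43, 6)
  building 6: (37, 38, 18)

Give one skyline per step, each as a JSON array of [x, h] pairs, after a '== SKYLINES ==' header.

== SKYLINES ==
[[27,18],[35,0]]
[[27,18],[35,5],[37,0]]
[[27,18],[35,5],[37,0],[39,5],[43,0]]
[[14,6],[20,0],[27,18],[35,5],[37,0],[39,5],[43,0]]
[[14,6],[20,0],[27,18],[35,5],[37,6],[43,0]]
[[14,6],[20,0],[27,18],[35,5],[37,18],[38,6],[43,0]]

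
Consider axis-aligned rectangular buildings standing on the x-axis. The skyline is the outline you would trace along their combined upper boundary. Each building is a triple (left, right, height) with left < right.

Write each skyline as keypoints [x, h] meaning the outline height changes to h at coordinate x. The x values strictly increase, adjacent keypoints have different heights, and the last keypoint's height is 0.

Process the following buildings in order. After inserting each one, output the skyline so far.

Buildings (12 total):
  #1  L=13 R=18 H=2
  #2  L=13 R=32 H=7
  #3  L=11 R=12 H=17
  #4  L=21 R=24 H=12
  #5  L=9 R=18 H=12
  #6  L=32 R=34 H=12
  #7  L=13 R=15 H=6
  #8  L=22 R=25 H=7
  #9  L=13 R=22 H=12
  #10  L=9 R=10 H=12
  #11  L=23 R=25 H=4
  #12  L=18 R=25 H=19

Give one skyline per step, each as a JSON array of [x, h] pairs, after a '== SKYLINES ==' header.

== SKYLINES ==
[[13,2],[18,0]]
[[13,7],[32,0]]
[[11,17],[12,0],[13,7],[32,0]]
[[11,17],[12,0],[13,7],[21,12],[24,7],[32,0]]
[[9,12],[11,17],[12,12],[18,7],[21,12],[24,7],[32,0]]
[[9,12],[11,17],[12,12],[18,7],[21,12],[24,7],[32,12],[34,0]]
[[9,12],[11,17],[12,12],[18,7],[21,12],[24,7],[32,12],[34,0]]
[[9,12],[11,17],[12,12],[18,7],[21,12],[24,7],[32,12],[34,0]]
[[9,12],[11,17],[12,12],[24,7],[32,12],[34,0]]
[[9,12],[11,17],[12,12],[24,7],[32,12],[34,0]]
[[9,12],[11,17],[12,12],[24,7],[32,12],[34,0]]
[[9,12],[11,17],[12,12],[18,19],[25,7],[32,12],[34,0]]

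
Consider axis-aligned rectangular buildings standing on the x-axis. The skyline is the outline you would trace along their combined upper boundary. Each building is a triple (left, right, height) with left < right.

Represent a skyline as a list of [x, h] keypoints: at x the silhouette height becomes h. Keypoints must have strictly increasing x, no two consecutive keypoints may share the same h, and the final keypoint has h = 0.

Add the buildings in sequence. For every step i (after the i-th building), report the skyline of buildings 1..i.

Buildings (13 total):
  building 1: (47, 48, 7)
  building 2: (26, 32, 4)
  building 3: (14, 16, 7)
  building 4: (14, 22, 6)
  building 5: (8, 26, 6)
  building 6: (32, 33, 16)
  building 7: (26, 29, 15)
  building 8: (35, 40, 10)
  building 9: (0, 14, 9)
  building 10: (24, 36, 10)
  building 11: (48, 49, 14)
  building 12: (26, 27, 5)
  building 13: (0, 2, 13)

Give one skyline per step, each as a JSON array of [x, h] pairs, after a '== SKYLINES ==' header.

== SKYLINES ==
[[47,7],[48,0]]
[[26,4],[32,0],[47,7],[48,0]]
[[14,7],[16,0],[26,4],[32,0],[47,7],[48,0]]
[[14,7],[16,6],[22,0],[26,4],[32,0],[47,7],[48,0]]
[[8,6],[14,7],[16,6],[26,4],[32,0],[47,7],[48,0]]
[[8,6],[14,7],[16,6],[26,4],[32,16],[33,0],[47,7],[48,0]]
[[8,6],[14,7],[16,6],[26,15],[29,4],[32,16],[33,0],[47,7],[48,0]]
[[8,6],[14,7],[16,6],[26,15],[29,4],[32,16],[33,0],[35,10],[40,0],[47,7],[48,0]]
[[0,9],[14,7],[16,6],[26,15],[29,4],[32,16],[33,0],[35,10],[40,0],[47,7],[48,0]]
[[0,9],[14,7],[16,6],[24,10],[26,15],[29,10],[32,16],[33,10],[40,0],[47,7],[48,0]]
[[0,9],[14,7],[16,6],[24,10],[26,15],[29,10],[32,16],[33,10],[40,0],[47,7],[48,14],[49,0]]
[[0,9],[14,7],[16,6],[24,10],[26,15],[29,10],[32,16],[33,10],[40,0],[47,7],[48,14],[49,0]]
[[0,13],[2,9],[14,7],[16,6],[24,10],[26,15],[29,10],[32,16],[33,10],[40,0],[47,7],[48,14],[49,0]]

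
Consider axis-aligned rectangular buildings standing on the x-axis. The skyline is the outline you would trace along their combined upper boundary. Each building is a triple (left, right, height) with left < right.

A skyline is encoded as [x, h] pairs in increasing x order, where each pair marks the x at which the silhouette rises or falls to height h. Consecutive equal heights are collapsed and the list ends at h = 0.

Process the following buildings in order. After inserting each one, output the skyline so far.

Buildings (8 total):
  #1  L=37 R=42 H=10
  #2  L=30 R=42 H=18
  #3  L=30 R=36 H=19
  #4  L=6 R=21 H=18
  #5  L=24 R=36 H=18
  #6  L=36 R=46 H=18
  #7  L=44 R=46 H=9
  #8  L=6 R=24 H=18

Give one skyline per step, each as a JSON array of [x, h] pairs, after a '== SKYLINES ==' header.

== SKYLINES ==
[[37,10],[42,0]]
[[30,18],[42,0]]
[[30,19],[36,18],[42,0]]
[[6,18],[21,0],[30,19],[36,18],[42,0]]
[[6,18],[21,0],[24,18],[30,19],[36,18],[42,0]]
[[6,18],[21,0],[24,18],[30,19],[36,18],[46,0]]
[[6,18],[21,0],[24,18],[30,19],[36,18],[46,0]]
[[6,18],[30,19],[36,18],[46,0]]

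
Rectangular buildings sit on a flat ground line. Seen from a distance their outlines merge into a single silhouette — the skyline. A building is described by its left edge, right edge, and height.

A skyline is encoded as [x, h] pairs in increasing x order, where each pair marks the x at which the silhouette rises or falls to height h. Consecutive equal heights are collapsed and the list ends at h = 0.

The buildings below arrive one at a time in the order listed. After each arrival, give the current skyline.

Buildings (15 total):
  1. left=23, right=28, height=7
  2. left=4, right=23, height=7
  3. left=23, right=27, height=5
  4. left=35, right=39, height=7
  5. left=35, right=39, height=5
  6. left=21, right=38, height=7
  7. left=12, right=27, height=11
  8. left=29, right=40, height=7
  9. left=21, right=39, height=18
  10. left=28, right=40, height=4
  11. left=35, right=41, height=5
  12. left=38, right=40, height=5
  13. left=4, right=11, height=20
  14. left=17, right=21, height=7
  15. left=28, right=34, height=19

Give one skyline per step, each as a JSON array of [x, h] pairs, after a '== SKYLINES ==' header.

== SKYLINES ==
[[23,7],[28,0]]
[[4,7],[28,0]]
[[4,7],[28,0]]
[[4,7],[28,0],[35,7],[39,0]]
[[4,7],[28,0],[35,7],[39,0]]
[[4,7],[39,0]]
[[4,7],[12,11],[27,7],[39,0]]
[[4,7],[12,11],[27,7],[40,0]]
[[4,7],[12,11],[21,18],[39,7],[40,0]]
[[4,7],[12,11],[21,18],[39,7],[40,0]]
[[4,7],[12,11],[21,18],[39,7],[40,5],[41,0]]
[[4,7],[12,11],[21,18],[39,7],[40,5],[41,0]]
[[4,20],[11,7],[12,11],[21,18],[39,7],[40,5],[41,0]]
[[4,20],[11,7],[12,11],[21,18],[39,7],[40,5],[41,0]]
[[4,20],[11,7],[12,11],[21,18],[28,19],[34,18],[39,7],[40,5],[41,0]]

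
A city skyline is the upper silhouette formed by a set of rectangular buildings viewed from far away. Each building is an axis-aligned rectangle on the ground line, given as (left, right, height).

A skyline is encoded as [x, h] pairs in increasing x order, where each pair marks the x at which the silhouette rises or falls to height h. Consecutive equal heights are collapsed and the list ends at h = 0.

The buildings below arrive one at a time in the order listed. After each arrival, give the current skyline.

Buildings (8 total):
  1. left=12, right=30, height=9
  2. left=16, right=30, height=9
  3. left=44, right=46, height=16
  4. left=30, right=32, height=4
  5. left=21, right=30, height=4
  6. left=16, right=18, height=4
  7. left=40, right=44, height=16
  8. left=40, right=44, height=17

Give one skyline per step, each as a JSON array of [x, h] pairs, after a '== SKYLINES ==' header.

== SKYLINES ==
[[12,9],[30,0]]
[[12,9],[30,0]]
[[12,9],[30,0],[44,16],[46,0]]
[[12,9],[30,4],[32,0],[44,16],[46,0]]
[[12,9],[30,4],[32,0],[44,16],[46,0]]
[[12,9],[30,4],[32,0],[44,16],[46,0]]
[[12,9],[30,4],[32,0],[40,16],[46,0]]
[[12,9],[30,4],[32,0],[40,17],[44,16],[46,0]]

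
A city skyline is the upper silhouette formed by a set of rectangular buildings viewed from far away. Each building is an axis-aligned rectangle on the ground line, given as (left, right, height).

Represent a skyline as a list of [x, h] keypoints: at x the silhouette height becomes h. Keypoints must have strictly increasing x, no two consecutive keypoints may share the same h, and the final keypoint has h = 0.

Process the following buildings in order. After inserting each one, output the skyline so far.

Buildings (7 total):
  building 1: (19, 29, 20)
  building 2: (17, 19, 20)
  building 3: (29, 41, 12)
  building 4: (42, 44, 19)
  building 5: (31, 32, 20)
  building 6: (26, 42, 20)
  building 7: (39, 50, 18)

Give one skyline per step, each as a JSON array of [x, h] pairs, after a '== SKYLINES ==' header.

== SKYLINES ==
[[19,20],[29,0]]
[[17,20],[29,0]]
[[17,20],[29,12],[41,0]]
[[17,20],[29,12],[41,0],[42,19],[44,0]]
[[17,20],[29,12],[31,20],[32,12],[41,0],[42,19],[44,0]]
[[17,20],[42,19],[44,0]]
[[17,20],[42,19],[44,18],[50,0]]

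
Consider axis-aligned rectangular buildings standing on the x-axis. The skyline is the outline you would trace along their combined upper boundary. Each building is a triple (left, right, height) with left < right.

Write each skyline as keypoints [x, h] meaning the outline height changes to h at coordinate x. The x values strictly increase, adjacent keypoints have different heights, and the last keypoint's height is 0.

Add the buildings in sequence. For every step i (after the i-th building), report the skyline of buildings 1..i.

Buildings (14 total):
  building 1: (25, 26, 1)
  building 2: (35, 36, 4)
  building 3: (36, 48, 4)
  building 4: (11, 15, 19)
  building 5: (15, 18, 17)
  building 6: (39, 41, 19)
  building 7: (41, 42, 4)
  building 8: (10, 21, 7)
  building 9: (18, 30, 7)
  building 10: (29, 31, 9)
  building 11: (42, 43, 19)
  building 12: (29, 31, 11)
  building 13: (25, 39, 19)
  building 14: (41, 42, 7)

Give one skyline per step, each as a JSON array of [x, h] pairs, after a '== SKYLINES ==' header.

== SKYLINES ==
[[25,1],[26,0]]
[[25,1],[26,0],[35,4],[36,0]]
[[25,1],[26,0],[35,4],[48,0]]
[[11,19],[15,0],[25,1],[26,0],[35,4],[48,0]]
[[11,19],[15,17],[18,0],[25,1],[26,0],[35,4],[48,0]]
[[11,19],[15,17],[18,0],[25,1],[26,0],[35,4],[39,19],[41,4],[48,0]]
[[11,19],[15,17],[18,0],[25,1],[26,0],[35,4],[39,19],[41,4],[48,0]]
[[10,7],[11,19],[15,17],[18,7],[21,0],[25,1],[26,0],[35,4],[39,19],[41,4],[48,0]]
[[10,7],[11,19],[15,17],[18,7],[30,0],[35,4],[39,19],[41,4],[48,0]]
[[10,7],[11,19],[15,17],[18,7],[29,9],[31,0],[35,4],[39,19],[41,4],[48,0]]
[[10,7],[11,19],[15,17],[18,7],[29,9],[31,0],[35,4],[39,19],[41,4],[42,19],[43,4],[48,0]]
[[10,7],[11,19],[15,17],[18,7],[29,11],[31,0],[35,4],[39,19],[41,4],[42,19],[43,4],[48,0]]
[[10,7],[11,19],[15,17],[18,7],[25,19],[41,4],[42,19],[43,4],[48,0]]
[[10,7],[11,19],[15,17],[18,7],[25,19],[41,7],[42,19],[43,4],[48,0]]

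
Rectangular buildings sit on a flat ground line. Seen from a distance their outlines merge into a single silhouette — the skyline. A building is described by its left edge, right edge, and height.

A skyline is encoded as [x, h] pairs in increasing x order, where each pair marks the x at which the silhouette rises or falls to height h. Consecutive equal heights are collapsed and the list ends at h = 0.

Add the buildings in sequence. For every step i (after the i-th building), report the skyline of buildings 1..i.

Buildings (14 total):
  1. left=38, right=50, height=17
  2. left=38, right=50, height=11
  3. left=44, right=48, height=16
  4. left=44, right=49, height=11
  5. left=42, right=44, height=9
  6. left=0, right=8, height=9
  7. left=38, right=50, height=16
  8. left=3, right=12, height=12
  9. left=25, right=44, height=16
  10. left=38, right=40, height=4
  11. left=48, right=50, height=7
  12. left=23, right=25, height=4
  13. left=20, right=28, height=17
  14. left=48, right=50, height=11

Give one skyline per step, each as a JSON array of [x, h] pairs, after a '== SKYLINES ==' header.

== SKYLINES ==
[[38,17],[50,0]]
[[38,17],[50,0]]
[[38,17],[50,0]]
[[38,17],[50,0]]
[[38,17],[50,0]]
[[0,9],[8,0],[38,17],[50,0]]
[[0,9],[8,0],[38,17],[50,0]]
[[0,9],[3,12],[12,0],[38,17],[50,0]]
[[0,9],[3,12],[12,0],[25,16],[38,17],[50,0]]
[[0,9],[3,12],[12,0],[25,16],[38,17],[50,0]]
[[0,9],[3,12],[12,0],[25,16],[38,17],[50,0]]
[[0,9],[3,12],[12,0],[23,4],[25,16],[38,17],[50,0]]
[[0,9],[3,12],[12,0],[20,17],[28,16],[38,17],[50,0]]
[[0,9],[3,12],[12,0],[20,17],[28,16],[38,17],[50,0]]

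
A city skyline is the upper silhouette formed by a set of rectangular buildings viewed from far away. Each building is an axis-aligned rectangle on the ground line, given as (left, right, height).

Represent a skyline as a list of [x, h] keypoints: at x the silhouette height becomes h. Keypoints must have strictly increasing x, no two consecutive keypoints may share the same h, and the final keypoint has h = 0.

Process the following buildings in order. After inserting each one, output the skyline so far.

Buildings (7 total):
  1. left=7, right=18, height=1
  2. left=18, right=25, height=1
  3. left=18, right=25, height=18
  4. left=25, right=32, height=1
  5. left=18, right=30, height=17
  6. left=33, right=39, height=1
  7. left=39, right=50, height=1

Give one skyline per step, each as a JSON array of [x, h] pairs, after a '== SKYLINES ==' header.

== SKYLINES ==
[[7,1],[18,0]]
[[7,1],[25,0]]
[[7,1],[18,18],[25,0]]
[[7,1],[18,18],[25,1],[32,0]]
[[7,1],[18,18],[25,17],[30,1],[32,0]]
[[7,1],[18,18],[25,17],[30,1],[32,0],[33,1],[39,0]]
[[7,1],[18,18],[25,17],[30,1],[32,0],[33,1],[50,0]]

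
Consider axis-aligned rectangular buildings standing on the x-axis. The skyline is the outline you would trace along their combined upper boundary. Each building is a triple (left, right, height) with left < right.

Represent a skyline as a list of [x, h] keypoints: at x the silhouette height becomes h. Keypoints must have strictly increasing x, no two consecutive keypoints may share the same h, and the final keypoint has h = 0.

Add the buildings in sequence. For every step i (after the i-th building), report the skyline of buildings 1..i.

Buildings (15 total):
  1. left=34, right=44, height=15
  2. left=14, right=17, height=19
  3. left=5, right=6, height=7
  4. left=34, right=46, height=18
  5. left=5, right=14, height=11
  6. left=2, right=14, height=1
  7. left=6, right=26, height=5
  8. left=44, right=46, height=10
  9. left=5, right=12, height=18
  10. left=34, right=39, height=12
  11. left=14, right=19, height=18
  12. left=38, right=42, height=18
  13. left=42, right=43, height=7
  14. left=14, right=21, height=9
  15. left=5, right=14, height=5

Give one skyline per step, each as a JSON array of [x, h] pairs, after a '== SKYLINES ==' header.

== SKYLINES ==
[[34,15],[44,0]]
[[14,19],[17,0],[34,15],[44,0]]
[[5,7],[6,0],[14,19],[17,0],[34,15],[44,0]]
[[5,7],[6,0],[14,19],[17,0],[34,18],[46,0]]
[[5,11],[14,19],[17,0],[34,18],[46,0]]
[[2,1],[5,11],[14,19],[17,0],[34,18],[46,0]]
[[2,1],[5,11],[14,19],[17,5],[26,0],[34,18],[46,0]]
[[2,1],[5,11],[14,19],[17,5],[26,0],[34,18],[46,0]]
[[2,1],[5,18],[12,11],[14,19],[17,5],[26,0],[34,18],[46,0]]
[[2,1],[5,18],[12,11],[14,19],[17,5],[26,0],[34,18],[46,0]]
[[2,1],[5,18],[12,11],[14,19],[17,18],[19,5],[26,0],[34,18],[46,0]]
[[2,1],[5,18],[12,11],[14,19],[17,18],[19,5],[26,0],[34,18],[46,0]]
[[2,1],[5,18],[12,11],[14,19],[17,18],[19,5],[26,0],[34,18],[46,0]]
[[2,1],[5,18],[12,11],[14,19],[17,18],[19,9],[21,5],[26,0],[34,18],[46,0]]
[[2,1],[5,18],[12,11],[14,19],[17,18],[19,9],[21,5],[26,0],[34,18],[46,0]]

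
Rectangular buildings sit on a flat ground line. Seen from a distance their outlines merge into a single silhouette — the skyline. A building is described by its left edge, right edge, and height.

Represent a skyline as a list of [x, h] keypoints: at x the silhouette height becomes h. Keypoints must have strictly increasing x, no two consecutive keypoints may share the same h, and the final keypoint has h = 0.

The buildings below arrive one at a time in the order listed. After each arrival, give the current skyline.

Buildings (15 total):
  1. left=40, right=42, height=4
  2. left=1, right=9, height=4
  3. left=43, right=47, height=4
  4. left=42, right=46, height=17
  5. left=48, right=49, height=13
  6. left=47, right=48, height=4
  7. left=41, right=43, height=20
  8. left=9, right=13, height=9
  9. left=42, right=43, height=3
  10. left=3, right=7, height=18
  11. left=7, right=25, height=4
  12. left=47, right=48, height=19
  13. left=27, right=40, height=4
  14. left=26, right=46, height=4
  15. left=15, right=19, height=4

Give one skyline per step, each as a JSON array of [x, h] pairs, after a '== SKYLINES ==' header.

== SKYLINES ==
[[40,4],[42,0]]
[[1,4],[9,0],[40,4],[42,0]]
[[1,4],[9,0],[40,4],[42,0],[43,4],[47,0]]
[[1,4],[9,0],[40,4],[42,17],[46,4],[47,0]]
[[1,4],[9,0],[40,4],[42,17],[46,4],[47,0],[48,13],[49,0]]
[[1,4],[9,0],[40,4],[42,17],[46,4],[48,13],[49,0]]
[[1,4],[9,0],[40,4],[41,20],[43,17],[46,4],[48,13],[49,0]]
[[1,4],[9,9],[13,0],[40,4],[41,20],[43,17],[46,4],[48,13],[49,0]]
[[1,4],[9,9],[13,0],[40,4],[41,20],[43,17],[46,4],[48,13],[49,0]]
[[1,4],[3,18],[7,4],[9,9],[13,0],[40,4],[41,20],[43,17],[46,4],[48,13],[49,0]]
[[1,4],[3,18],[7,4],[9,9],[13,4],[25,0],[40,4],[41,20],[43,17],[46,4],[48,13],[49,0]]
[[1,4],[3,18],[7,4],[9,9],[13,4],[25,0],[40,4],[41,20],[43,17],[46,4],[47,19],[48,13],[49,0]]
[[1,4],[3,18],[7,4],[9,9],[13,4],[25,0],[27,4],[41,20],[43,17],[46,4],[47,19],[48,13],[49,0]]
[[1,4],[3,18],[7,4],[9,9],[13,4],[25,0],[26,4],[41,20],[43,17],[46,4],[47,19],[48,13],[49,0]]
[[1,4],[3,18],[7,4],[9,9],[13,4],[25,0],[26,4],[41,20],[43,17],[46,4],[47,19],[48,13],[49,0]]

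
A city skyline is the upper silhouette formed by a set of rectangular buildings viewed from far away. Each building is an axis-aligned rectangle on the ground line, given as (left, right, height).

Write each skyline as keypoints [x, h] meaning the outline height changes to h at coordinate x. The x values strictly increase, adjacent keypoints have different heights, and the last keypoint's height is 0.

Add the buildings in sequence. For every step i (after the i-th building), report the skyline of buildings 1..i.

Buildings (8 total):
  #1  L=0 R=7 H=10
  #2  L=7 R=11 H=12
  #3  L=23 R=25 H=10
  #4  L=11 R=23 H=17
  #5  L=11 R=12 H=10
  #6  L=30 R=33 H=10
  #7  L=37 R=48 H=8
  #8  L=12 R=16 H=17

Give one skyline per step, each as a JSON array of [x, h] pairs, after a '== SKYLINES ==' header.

== SKYLINES ==
[[0,10],[7,0]]
[[0,10],[7,12],[11,0]]
[[0,10],[7,12],[11,0],[23,10],[25,0]]
[[0,10],[7,12],[11,17],[23,10],[25,0]]
[[0,10],[7,12],[11,17],[23,10],[25,0]]
[[0,10],[7,12],[11,17],[23,10],[25,0],[30,10],[33,0]]
[[0,10],[7,12],[11,17],[23,10],[25,0],[30,10],[33,0],[37,8],[48,0]]
[[0,10],[7,12],[11,17],[23,10],[25,0],[30,10],[33,0],[37,8],[48,0]]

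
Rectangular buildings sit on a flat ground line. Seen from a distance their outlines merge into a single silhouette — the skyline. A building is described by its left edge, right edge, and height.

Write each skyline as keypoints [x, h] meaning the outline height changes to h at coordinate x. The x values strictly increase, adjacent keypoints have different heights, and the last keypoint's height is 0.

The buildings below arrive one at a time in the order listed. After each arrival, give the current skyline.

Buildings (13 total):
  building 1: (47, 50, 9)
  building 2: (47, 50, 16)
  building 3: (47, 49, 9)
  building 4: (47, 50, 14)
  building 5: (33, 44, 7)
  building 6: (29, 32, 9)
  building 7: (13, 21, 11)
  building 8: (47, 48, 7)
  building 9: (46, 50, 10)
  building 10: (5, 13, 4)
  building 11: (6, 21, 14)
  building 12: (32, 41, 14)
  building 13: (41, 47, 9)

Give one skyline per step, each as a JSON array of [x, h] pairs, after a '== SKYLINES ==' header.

== SKYLINES ==
[[47,9],[50,0]]
[[47,16],[50,0]]
[[47,16],[50,0]]
[[47,16],[50,0]]
[[33,7],[44,0],[47,16],[50,0]]
[[29,9],[32,0],[33,7],[44,0],[47,16],[50,0]]
[[13,11],[21,0],[29,9],[32,0],[33,7],[44,0],[47,16],[50,0]]
[[13,11],[21,0],[29,9],[32,0],[33,7],[44,0],[47,16],[50,0]]
[[13,11],[21,0],[29,9],[32,0],[33,7],[44,0],[46,10],[47,16],[50,0]]
[[5,4],[13,11],[21,0],[29,9],[32,0],[33,7],[44,0],[46,10],[47,16],[50,0]]
[[5,4],[6,14],[21,0],[29,9],[32,0],[33,7],[44,0],[46,10],[47,16],[50,0]]
[[5,4],[6,14],[21,0],[29,9],[32,14],[41,7],[44,0],[46,10],[47,16],[50,0]]
[[5,4],[6,14],[21,0],[29,9],[32,14],[41,9],[46,10],[47,16],[50,0]]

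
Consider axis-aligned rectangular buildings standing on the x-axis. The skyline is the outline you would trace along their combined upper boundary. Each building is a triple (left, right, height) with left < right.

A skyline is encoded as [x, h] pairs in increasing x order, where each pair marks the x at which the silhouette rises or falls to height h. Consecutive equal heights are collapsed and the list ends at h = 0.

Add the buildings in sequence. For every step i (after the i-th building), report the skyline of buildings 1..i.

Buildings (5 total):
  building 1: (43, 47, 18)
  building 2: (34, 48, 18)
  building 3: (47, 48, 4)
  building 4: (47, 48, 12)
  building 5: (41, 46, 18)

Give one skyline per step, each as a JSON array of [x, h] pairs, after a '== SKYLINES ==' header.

== SKYLINES ==
[[43,18],[47,0]]
[[34,18],[48,0]]
[[34,18],[48,0]]
[[34,18],[48,0]]
[[34,18],[48,0]]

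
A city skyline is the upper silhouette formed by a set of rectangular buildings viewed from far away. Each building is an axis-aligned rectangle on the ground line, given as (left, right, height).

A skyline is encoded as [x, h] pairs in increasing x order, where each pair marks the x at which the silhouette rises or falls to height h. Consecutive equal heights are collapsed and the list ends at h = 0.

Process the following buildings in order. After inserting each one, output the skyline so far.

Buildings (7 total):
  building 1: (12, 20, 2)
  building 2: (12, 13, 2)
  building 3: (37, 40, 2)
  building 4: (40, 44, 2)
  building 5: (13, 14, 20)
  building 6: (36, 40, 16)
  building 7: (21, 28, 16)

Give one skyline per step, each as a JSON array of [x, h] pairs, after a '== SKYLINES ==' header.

== SKYLINES ==
[[12,2],[20,0]]
[[12,2],[20,0]]
[[12,2],[20,0],[37,2],[40,0]]
[[12,2],[20,0],[37,2],[44,0]]
[[12,2],[13,20],[14,2],[20,0],[37,2],[44,0]]
[[12,2],[13,20],[14,2],[20,0],[36,16],[40,2],[44,0]]
[[12,2],[13,20],[14,2],[20,0],[21,16],[28,0],[36,16],[40,2],[44,0]]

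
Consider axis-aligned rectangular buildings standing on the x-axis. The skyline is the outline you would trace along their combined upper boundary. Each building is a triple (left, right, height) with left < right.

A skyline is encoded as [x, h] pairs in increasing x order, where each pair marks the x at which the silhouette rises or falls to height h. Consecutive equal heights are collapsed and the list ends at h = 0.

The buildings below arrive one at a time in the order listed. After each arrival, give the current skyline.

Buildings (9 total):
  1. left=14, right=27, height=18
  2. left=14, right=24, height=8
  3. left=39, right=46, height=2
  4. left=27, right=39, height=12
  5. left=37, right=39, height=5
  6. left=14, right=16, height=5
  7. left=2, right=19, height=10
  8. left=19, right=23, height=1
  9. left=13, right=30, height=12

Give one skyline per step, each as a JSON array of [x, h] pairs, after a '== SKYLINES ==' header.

== SKYLINES ==
[[14,18],[27,0]]
[[14,18],[27,0]]
[[14,18],[27,0],[39,2],[46,0]]
[[14,18],[27,12],[39,2],[46,0]]
[[14,18],[27,12],[39,2],[46,0]]
[[14,18],[27,12],[39,2],[46,0]]
[[2,10],[14,18],[27,12],[39,2],[46,0]]
[[2,10],[14,18],[27,12],[39,2],[46,0]]
[[2,10],[13,12],[14,18],[27,12],[39,2],[46,0]]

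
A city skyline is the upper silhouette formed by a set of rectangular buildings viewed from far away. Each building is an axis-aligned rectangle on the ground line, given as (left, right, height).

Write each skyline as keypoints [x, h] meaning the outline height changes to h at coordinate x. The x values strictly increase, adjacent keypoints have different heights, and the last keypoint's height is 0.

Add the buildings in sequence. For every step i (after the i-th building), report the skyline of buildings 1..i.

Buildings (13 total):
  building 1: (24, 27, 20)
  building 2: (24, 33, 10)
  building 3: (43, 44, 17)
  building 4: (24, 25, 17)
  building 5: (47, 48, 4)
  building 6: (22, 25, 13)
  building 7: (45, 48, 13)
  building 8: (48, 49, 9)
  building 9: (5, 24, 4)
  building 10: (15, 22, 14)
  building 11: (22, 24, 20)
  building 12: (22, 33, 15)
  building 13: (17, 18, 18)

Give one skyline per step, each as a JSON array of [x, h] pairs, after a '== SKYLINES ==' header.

== SKYLINES ==
[[24,20],[27,0]]
[[24,20],[27,10],[33,0]]
[[24,20],[27,10],[33,0],[43,17],[44,0]]
[[24,20],[27,10],[33,0],[43,17],[44,0]]
[[24,20],[27,10],[33,0],[43,17],[44,0],[47,4],[48,0]]
[[22,13],[24,20],[27,10],[33,0],[43,17],[44,0],[47,4],[48,0]]
[[22,13],[24,20],[27,10],[33,0],[43,17],[44,0],[45,13],[48,0]]
[[22,13],[24,20],[27,10],[33,0],[43,17],[44,0],[45,13],[48,9],[49,0]]
[[5,4],[22,13],[24,20],[27,10],[33,0],[43,17],[44,0],[45,13],[48,9],[49,0]]
[[5,4],[15,14],[22,13],[24,20],[27,10],[33,0],[43,17],[44,0],[45,13],[48,9],[49,0]]
[[5,4],[15,14],[22,20],[27,10],[33,0],[43,17],[44,0],[45,13],[48,9],[49,0]]
[[5,4],[15,14],[22,20],[27,15],[33,0],[43,17],[44,0],[45,13],[48,9],[49,0]]
[[5,4],[15,14],[17,18],[18,14],[22,20],[27,15],[33,0],[43,17],[44,0],[45,13],[48,9],[49,0]]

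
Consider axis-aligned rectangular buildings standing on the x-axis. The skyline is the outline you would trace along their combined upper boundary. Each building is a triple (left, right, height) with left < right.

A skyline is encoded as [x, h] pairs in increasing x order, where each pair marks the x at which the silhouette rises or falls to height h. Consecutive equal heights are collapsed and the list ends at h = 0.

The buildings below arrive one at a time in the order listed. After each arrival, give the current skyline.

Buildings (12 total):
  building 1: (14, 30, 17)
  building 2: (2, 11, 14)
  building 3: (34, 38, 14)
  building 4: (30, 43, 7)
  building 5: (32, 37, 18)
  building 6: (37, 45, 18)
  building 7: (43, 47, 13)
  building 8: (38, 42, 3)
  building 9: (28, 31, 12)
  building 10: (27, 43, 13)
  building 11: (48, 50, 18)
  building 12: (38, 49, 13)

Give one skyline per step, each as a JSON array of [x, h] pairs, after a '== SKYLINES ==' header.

== SKYLINES ==
[[14,17],[30,0]]
[[2,14],[11,0],[14,17],[30,0]]
[[2,14],[11,0],[14,17],[30,0],[34,14],[38,0]]
[[2,14],[11,0],[14,17],[30,7],[34,14],[38,7],[43,0]]
[[2,14],[11,0],[14,17],[30,7],[32,18],[37,14],[38,7],[43,0]]
[[2,14],[11,0],[14,17],[30,7],[32,18],[45,0]]
[[2,14],[11,0],[14,17],[30,7],[32,18],[45,13],[47,0]]
[[2,14],[11,0],[14,17],[30,7],[32,18],[45,13],[47,0]]
[[2,14],[11,0],[14,17],[30,12],[31,7],[32,18],[45,13],[47,0]]
[[2,14],[11,0],[14,17],[30,13],[32,18],[45,13],[47,0]]
[[2,14],[11,0],[14,17],[30,13],[32,18],[45,13],[47,0],[48,18],[50,0]]
[[2,14],[11,0],[14,17],[30,13],[32,18],[45,13],[48,18],[50,0]]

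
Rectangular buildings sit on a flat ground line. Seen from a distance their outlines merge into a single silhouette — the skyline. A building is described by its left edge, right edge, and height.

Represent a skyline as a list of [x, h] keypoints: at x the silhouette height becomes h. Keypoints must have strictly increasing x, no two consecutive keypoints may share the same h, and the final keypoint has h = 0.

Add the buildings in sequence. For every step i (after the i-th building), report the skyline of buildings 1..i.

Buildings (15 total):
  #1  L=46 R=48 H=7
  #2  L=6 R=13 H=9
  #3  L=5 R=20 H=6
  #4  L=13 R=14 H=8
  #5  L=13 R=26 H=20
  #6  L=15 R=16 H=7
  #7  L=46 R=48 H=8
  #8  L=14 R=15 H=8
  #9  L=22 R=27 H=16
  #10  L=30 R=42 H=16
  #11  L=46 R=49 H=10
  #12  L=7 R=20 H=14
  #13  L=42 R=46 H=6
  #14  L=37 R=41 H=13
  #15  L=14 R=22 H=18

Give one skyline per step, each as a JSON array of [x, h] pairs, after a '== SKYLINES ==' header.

== SKYLINES ==
[[46,7],[48,0]]
[[6,9],[13,0],[46,7],[48,0]]
[[5,6],[6,9],[13,6],[20,0],[46,7],[48,0]]
[[5,6],[6,9],[13,8],[14,6],[20,0],[46,7],[48,0]]
[[5,6],[6,9],[13,20],[26,0],[46,7],[48,0]]
[[5,6],[6,9],[13,20],[26,0],[46,7],[48,0]]
[[5,6],[6,9],[13,20],[26,0],[46,8],[48,0]]
[[5,6],[6,9],[13,20],[26,0],[46,8],[48,0]]
[[5,6],[6,9],[13,20],[26,16],[27,0],[46,8],[48,0]]
[[5,6],[6,9],[13,20],[26,16],[27,0],[30,16],[42,0],[46,8],[48,0]]
[[5,6],[6,9],[13,20],[26,16],[27,0],[30,16],[42,0],[46,10],[49,0]]
[[5,6],[6,9],[7,14],[13,20],[26,16],[27,0],[30,16],[42,0],[46,10],[49,0]]
[[5,6],[6,9],[7,14],[13,20],[26,16],[27,0],[30,16],[42,6],[46,10],[49,0]]
[[5,6],[6,9],[7,14],[13,20],[26,16],[27,0],[30,16],[42,6],[46,10],[49,0]]
[[5,6],[6,9],[7,14],[13,20],[26,16],[27,0],[30,16],[42,6],[46,10],[49,0]]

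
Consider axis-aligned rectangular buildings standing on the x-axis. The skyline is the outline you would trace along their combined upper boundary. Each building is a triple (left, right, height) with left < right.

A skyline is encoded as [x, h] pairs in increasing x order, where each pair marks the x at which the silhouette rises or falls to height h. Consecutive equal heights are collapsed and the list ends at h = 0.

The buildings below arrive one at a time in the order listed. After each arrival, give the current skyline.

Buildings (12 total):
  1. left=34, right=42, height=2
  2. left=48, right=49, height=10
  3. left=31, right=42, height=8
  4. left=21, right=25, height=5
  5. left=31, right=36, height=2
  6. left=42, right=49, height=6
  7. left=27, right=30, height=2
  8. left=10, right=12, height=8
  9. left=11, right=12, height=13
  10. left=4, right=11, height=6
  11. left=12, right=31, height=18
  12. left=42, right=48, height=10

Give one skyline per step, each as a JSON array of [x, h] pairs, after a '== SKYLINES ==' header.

== SKYLINES ==
[[34,2],[42,0]]
[[34,2],[42,0],[48,10],[49,0]]
[[31,8],[42,0],[48,10],[49,0]]
[[21,5],[25,0],[31,8],[42,0],[48,10],[49,0]]
[[21,5],[25,0],[31,8],[42,0],[48,10],[49,0]]
[[21,5],[25,0],[31,8],[42,6],[48,10],[49,0]]
[[21,5],[25,0],[27,2],[30,0],[31,8],[42,6],[48,10],[49,0]]
[[10,8],[12,0],[21,5],[25,0],[27,2],[30,0],[31,8],[42,6],[48,10],[49,0]]
[[10,8],[11,13],[12,0],[21,5],[25,0],[27,2],[30,0],[31,8],[42,6],[48,10],[49,0]]
[[4,6],[10,8],[11,13],[12,0],[21,5],[25,0],[27,2],[30,0],[31,8],[42,6],[48,10],[49,0]]
[[4,6],[10,8],[11,13],[12,18],[31,8],[42,6],[48,10],[49,0]]
[[4,6],[10,8],[11,13],[12,18],[31,8],[42,10],[49,0]]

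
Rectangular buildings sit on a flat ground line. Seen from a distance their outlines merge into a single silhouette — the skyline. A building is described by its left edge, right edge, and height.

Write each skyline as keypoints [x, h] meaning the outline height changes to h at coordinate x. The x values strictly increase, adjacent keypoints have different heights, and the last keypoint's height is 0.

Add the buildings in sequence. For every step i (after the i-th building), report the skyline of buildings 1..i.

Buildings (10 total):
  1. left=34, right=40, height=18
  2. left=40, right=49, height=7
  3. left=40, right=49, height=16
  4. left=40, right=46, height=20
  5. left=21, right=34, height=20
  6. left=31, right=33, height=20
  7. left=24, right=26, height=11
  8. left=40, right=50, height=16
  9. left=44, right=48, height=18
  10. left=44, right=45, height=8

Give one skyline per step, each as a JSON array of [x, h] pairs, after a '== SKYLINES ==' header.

== SKYLINES ==
[[34,18],[40,0]]
[[34,18],[40,7],[49,0]]
[[34,18],[40,16],[49,0]]
[[34,18],[40,20],[46,16],[49,0]]
[[21,20],[34,18],[40,20],[46,16],[49,0]]
[[21,20],[34,18],[40,20],[46,16],[49,0]]
[[21,20],[34,18],[40,20],[46,16],[49,0]]
[[21,20],[34,18],[40,20],[46,16],[50,0]]
[[21,20],[34,18],[40,20],[46,18],[48,16],[50,0]]
[[21,20],[34,18],[40,20],[46,18],[48,16],[50,0]]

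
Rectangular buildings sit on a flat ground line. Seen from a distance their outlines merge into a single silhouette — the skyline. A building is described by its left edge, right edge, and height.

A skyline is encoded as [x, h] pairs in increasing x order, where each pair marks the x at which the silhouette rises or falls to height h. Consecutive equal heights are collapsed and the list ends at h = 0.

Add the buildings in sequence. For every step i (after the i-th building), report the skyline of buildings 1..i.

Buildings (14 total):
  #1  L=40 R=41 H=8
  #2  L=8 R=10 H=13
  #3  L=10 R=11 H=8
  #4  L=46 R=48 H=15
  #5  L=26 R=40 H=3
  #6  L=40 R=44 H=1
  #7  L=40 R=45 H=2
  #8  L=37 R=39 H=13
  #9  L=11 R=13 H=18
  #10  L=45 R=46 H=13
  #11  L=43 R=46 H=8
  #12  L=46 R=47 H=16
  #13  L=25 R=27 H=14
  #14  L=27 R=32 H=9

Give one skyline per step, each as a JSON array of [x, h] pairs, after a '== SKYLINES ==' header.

== SKYLINES ==
[[40,8],[41,0]]
[[8,13],[10,0],[40,8],[41,0]]
[[8,13],[10,8],[11,0],[40,8],[41,0]]
[[8,13],[10,8],[11,0],[40,8],[41,0],[46,15],[48,0]]
[[8,13],[10,8],[11,0],[26,3],[40,8],[41,0],[46,15],[48,0]]
[[8,13],[10,8],[11,0],[26,3],[40,8],[41,1],[44,0],[46,15],[48,0]]
[[8,13],[10,8],[11,0],[26,3],[40,8],[41,2],[45,0],[46,15],[48,0]]
[[8,13],[10,8],[11,0],[26,3],[37,13],[39,3],[40,8],[41,2],[45,0],[46,15],[48,0]]
[[8,13],[10,8],[11,18],[13,0],[26,3],[37,13],[39,3],[40,8],[41,2],[45,0],[46,15],[48,0]]
[[8,13],[10,8],[11,18],[13,0],[26,3],[37,13],[39,3],[40,8],[41,2],[45,13],[46,15],[48,0]]
[[8,13],[10,8],[11,18],[13,0],[26,3],[37,13],[39,3],[40,8],[41,2],[43,8],[45,13],[46,15],[48,0]]
[[8,13],[10,8],[11,18],[13,0],[26,3],[37,13],[39,3],[40,8],[41,2],[43,8],[45,13],[46,16],[47,15],[48,0]]
[[8,13],[10,8],[11,18],[13,0],[25,14],[27,3],[37,13],[39,3],[40,8],[41,2],[43,8],[45,13],[46,16],[47,15],[48,0]]
[[8,13],[10,8],[11,18],[13,0],[25,14],[27,9],[32,3],[37,13],[39,3],[40,8],[41,2],[43,8],[45,13],[46,16],[47,15],[48,0]]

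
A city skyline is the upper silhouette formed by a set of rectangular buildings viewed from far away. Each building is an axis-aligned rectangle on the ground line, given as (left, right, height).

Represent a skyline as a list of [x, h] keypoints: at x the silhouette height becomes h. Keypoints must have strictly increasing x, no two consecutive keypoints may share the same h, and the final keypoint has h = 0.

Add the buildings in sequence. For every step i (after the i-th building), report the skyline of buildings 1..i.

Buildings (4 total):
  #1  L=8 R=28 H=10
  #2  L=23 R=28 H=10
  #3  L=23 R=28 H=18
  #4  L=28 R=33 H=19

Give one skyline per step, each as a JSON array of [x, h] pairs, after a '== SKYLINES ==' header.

== SKYLINES ==
[[8,10],[28,0]]
[[8,10],[28,0]]
[[8,10],[23,18],[28,0]]
[[8,10],[23,18],[28,19],[33,0]]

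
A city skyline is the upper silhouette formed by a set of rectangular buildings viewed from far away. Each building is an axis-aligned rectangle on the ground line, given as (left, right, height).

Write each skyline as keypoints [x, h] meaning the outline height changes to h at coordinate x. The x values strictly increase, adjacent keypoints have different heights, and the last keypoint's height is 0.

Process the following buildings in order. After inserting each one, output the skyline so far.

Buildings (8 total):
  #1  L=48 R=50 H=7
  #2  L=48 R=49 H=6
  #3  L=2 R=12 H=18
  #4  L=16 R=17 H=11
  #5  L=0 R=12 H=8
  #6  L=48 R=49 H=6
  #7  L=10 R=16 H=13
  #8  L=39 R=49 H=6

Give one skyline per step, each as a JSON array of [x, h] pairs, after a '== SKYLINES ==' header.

== SKYLINES ==
[[48,7],[50,0]]
[[48,7],[50,0]]
[[2,18],[12,0],[48,7],[50,0]]
[[2,18],[12,0],[16,11],[17,0],[48,7],[50,0]]
[[0,8],[2,18],[12,0],[16,11],[17,0],[48,7],[50,0]]
[[0,8],[2,18],[12,0],[16,11],[17,0],[48,7],[50,0]]
[[0,8],[2,18],[12,13],[16,11],[17,0],[48,7],[50,0]]
[[0,8],[2,18],[12,13],[16,11],[17,0],[39,6],[48,7],[50,0]]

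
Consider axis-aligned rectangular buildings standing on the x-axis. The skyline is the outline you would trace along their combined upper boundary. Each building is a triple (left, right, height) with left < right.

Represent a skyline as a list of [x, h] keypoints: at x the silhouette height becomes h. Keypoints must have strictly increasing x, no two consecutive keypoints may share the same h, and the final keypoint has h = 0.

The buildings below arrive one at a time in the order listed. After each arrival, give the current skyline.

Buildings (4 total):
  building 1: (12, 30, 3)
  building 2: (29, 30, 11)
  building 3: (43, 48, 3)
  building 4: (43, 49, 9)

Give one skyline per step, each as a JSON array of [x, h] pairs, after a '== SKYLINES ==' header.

== SKYLINES ==
[[12,3],[30,0]]
[[12,3],[29,11],[30,0]]
[[12,3],[29,11],[30,0],[43,3],[48,0]]
[[12,3],[29,11],[30,0],[43,9],[49,0]]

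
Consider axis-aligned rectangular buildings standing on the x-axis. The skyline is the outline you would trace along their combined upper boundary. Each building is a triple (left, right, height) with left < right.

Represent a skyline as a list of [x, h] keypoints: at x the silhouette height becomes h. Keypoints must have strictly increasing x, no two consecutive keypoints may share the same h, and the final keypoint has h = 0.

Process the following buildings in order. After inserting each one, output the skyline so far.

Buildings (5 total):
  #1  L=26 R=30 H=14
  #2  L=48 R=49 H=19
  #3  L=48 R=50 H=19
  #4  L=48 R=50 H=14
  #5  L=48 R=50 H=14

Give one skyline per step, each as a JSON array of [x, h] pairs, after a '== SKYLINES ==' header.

== SKYLINES ==
[[26,14],[30,0]]
[[26,14],[30,0],[48,19],[49,0]]
[[26,14],[30,0],[48,19],[50,0]]
[[26,14],[30,0],[48,19],[50,0]]
[[26,14],[30,0],[48,19],[50,0]]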